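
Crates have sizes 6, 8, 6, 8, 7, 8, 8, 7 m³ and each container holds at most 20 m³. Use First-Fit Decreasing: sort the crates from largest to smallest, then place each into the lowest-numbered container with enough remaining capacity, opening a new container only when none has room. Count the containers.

Sorted descending: 8, 8, 8, 8, 7, 7, 6, 6.
container 1: place 8 m³, 12 m³ left
container 1: place 8 m³, 4 m³ left
container 2: place 8 m³, 12 m³ left
container 2: place 8 m³, 4 m³ left
container 3: place 7 m³, 13 m³ left
container 3: place 7 m³, 6 m³ left
container 3: place 6 m³, 0 m³ left
container 4: place 6 m³, 14 m³ left

4 containers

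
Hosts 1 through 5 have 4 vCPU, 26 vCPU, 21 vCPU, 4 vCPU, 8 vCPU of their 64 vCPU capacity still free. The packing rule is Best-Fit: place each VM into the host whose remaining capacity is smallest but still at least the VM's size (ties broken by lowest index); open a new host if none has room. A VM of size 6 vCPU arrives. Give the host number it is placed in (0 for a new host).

5

Hosts with room: host 2 (26 vCPU), host 3 (21 vCPU), host 5 (8 vCPU).
Tightest fit is host 5 with 8 vCPU free.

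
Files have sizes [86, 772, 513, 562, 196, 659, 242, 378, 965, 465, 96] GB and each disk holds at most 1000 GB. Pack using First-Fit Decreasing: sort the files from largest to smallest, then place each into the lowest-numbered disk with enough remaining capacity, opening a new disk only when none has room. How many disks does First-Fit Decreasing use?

6

Sorted descending: 965, 772, 659, 562, 513, 465, 378, 242, 196, 96, 86.
Put 965 GB in disk 1; 35 GB remain.
Put 772 GB in disk 2; 228 GB remain.
Put 659 GB in disk 3; 341 GB remain.
Put 562 GB in disk 4; 438 GB remain.
Put 513 GB in disk 5; 487 GB remain.
Put 465 GB in disk 5; 22 GB remain.
Put 378 GB in disk 4; 60 GB remain.
Put 242 GB in disk 3; 99 GB remain.
Put 196 GB in disk 2; 32 GB remain.
Put 96 GB in disk 3; 3 GB remain.
Put 86 GB in disk 6; 914 GB remain.
Final disks: [965] [772,196] [659,242,96] [562,378] [513,465] [86].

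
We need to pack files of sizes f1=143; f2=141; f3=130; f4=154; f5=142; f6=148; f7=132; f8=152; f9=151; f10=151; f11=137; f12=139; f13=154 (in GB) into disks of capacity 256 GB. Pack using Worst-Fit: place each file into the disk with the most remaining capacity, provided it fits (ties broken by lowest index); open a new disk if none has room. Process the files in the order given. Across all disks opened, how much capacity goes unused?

1454

disk 1: place f1 (143 GB), 113 GB left
disk 2: place f2 (141 GB), 115 GB left
disk 3: place f3 (130 GB), 126 GB left
disk 4: place f4 (154 GB), 102 GB left
disk 5: place f5 (142 GB), 114 GB left
disk 6: place f6 (148 GB), 108 GB left
disk 7: place f7 (132 GB), 124 GB left
disk 8: place f8 (152 GB), 104 GB left
disk 9: place f9 (151 GB), 105 GB left
disk 10: place f10 (151 GB), 105 GB left
disk 11: place f11 (137 GB), 119 GB left
disk 12: place f12 (139 GB), 117 GB left
disk 13: place f13 (154 GB), 102 GB left
13 disks × 256 GB = 3328 GB; used 1874 GB; unused 1454 GB.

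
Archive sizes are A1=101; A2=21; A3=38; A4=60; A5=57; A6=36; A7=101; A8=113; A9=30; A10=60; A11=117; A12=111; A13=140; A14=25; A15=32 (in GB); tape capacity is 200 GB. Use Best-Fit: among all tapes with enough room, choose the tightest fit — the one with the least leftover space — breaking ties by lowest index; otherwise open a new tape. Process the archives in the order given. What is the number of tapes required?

A1 (101 GB) → tape 1 (remaining 99 GB)
A2 (21 GB) → tape 1 (remaining 78 GB)
A3 (38 GB) → tape 1 (remaining 40 GB)
A4 (60 GB) → tape 2 (remaining 140 GB)
A5 (57 GB) → tape 2 (remaining 83 GB)
A6 (36 GB) → tape 1 (remaining 4 GB)
A7 (101 GB) → tape 3 (remaining 99 GB)
A8 (113 GB) → tape 4 (remaining 87 GB)
A9 (30 GB) → tape 2 (remaining 53 GB)
A10 (60 GB) → tape 4 (remaining 27 GB)
A11 (117 GB) → tape 5 (remaining 83 GB)
A12 (111 GB) → tape 6 (remaining 89 GB)
A13 (140 GB) → tape 7 (remaining 60 GB)
A14 (25 GB) → tape 4 (remaining 2 GB)
A15 (32 GB) → tape 2 (remaining 21 GB)
Final tapes: [101,21,38,36] [60,57,30,32] [101] [113,60,25] [117] [111] [140].

7 tapes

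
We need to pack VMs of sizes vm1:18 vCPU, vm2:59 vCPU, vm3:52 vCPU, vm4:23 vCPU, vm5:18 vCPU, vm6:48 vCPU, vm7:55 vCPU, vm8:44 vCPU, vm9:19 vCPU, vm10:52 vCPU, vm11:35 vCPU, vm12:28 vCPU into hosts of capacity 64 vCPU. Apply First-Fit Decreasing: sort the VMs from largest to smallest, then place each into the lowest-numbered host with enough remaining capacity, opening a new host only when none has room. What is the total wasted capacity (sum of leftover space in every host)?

61

Sorted descending: 59, 55, 52, 52, 48, 44, 35, 28, 23, 19, 18, 18.
host 1: place 59 vCPU, 5 vCPU left
host 2: place 55 vCPU, 9 vCPU left
host 3: place 52 vCPU, 12 vCPU left
host 4: place 52 vCPU, 12 vCPU left
host 5: place 48 vCPU, 16 vCPU left
host 6: place 44 vCPU, 20 vCPU left
host 7: place 35 vCPU, 29 vCPU left
host 7: place 28 vCPU, 1 vCPU left
host 8: place 23 vCPU, 41 vCPU left
host 6: place 19 vCPU, 1 vCPU left
host 8: place 18 vCPU, 23 vCPU left
host 8: place 18 vCPU, 5 vCPU left
8 hosts × 64 vCPU = 512 vCPU; used 451 vCPU; unused 61 vCPU.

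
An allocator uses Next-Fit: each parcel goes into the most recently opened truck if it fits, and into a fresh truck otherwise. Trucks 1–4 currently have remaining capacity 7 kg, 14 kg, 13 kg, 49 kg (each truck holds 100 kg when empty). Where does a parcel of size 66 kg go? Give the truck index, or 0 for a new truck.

Next-Fit only looks at truck 4, which has 49 kg free.
66 kg does not fit, so a new truck is opened.

0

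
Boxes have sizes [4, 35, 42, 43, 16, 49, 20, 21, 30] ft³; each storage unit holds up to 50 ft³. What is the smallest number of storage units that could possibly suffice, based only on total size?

Total size = 4 + 35 + 42 + 43 + 16 + 49 + 20 + 21 + 30 = 260 ft³.
⌈260 / 50⌉ = 6.

6 storage units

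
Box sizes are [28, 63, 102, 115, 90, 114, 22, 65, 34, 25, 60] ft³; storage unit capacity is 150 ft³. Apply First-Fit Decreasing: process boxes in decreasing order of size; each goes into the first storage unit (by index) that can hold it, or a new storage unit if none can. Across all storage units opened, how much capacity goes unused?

Sorted descending: 115, 114, 102, 90, 65, 63, 60, 34, 28, 25, 22.
Put 115 ft³ in storage unit 1; 35 ft³ remain.
Put 114 ft³ in storage unit 2; 36 ft³ remain.
Put 102 ft³ in storage unit 3; 48 ft³ remain.
Put 90 ft³ in storage unit 4; 60 ft³ remain.
Put 65 ft³ in storage unit 5; 85 ft³ remain.
Put 63 ft³ in storage unit 5; 22 ft³ remain.
Put 60 ft³ in storage unit 4; 0 ft³ remain.
Put 34 ft³ in storage unit 1; 1 ft³ remain.
Put 28 ft³ in storage unit 2; 8 ft³ remain.
Put 25 ft³ in storage unit 3; 23 ft³ remain.
Put 22 ft³ in storage unit 3; 1 ft³ remain.
5 storage units × 150 ft³ = 750 ft³; used 718 ft³; unused 32 ft³.

32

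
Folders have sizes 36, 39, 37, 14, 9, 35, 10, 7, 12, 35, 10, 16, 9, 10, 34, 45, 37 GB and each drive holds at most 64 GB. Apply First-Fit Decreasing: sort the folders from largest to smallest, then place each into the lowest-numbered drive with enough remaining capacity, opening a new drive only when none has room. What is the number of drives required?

Sorted descending: 45, 39, 37, 37, 36, 35, 35, 34, 16, 14, 12, 10, 10, 10, 9, 9, 7.
drive 1: place 45 GB, 19 GB left
drive 2: place 39 GB, 25 GB left
drive 3: place 37 GB, 27 GB left
drive 4: place 37 GB, 27 GB left
drive 5: place 36 GB, 28 GB left
drive 6: place 35 GB, 29 GB left
drive 7: place 35 GB, 29 GB left
drive 8: place 34 GB, 30 GB left
drive 1: place 16 GB, 3 GB left
drive 2: place 14 GB, 11 GB left
drive 3: place 12 GB, 15 GB left
drive 2: place 10 GB, 1 GB left
drive 3: place 10 GB, 5 GB left
drive 4: place 10 GB, 17 GB left
drive 4: place 9 GB, 8 GB left
drive 5: place 9 GB, 19 GB left
drive 4: place 7 GB, 1 GB left

8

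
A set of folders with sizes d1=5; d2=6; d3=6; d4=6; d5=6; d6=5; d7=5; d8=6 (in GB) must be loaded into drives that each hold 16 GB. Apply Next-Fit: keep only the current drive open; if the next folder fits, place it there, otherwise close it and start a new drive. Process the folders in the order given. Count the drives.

4 drives

drive 1: place d1 (5 GB), 11 GB left
drive 1: place d2 (6 GB), 5 GB left
drive 2: place d3 (6 GB), 10 GB left
drive 2: place d4 (6 GB), 4 GB left
drive 3: place d5 (6 GB), 10 GB left
drive 3: place d6 (5 GB), 5 GB left
drive 3: place d7 (5 GB), 0 GB left
drive 4: place d8 (6 GB), 10 GB left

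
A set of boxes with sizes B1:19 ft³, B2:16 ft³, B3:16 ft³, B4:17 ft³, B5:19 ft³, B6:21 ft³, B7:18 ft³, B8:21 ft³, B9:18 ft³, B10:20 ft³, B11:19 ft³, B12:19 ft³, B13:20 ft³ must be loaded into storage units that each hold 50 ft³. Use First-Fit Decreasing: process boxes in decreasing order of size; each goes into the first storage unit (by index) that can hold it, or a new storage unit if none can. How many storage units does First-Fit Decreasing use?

6

Sorted descending: 21, 21, 20, 20, 19, 19, 19, 19, 18, 18, 17, 16, 16.
storage unit 1: place 21 ft³, 29 ft³ left
storage unit 1: place 21 ft³, 8 ft³ left
storage unit 2: place 20 ft³, 30 ft³ left
storage unit 2: place 20 ft³, 10 ft³ left
storage unit 3: place 19 ft³, 31 ft³ left
storage unit 3: place 19 ft³, 12 ft³ left
storage unit 4: place 19 ft³, 31 ft³ left
storage unit 4: place 19 ft³, 12 ft³ left
storage unit 5: place 18 ft³, 32 ft³ left
storage unit 5: place 18 ft³, 14 ft³ left
storage unit 6: place 17 ft³, 33 ft³ left
storage unit 6: place 16 ft³, 17 ft³ left
storage unit 6: place 16 ft³, 1 ft³ left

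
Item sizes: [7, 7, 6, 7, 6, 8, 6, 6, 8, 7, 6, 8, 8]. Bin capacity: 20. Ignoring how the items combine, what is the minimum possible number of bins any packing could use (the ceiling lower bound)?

Total size = 7 + 7 + 6 + 7 + 6 + 8 + 6 + 6 + 8 + 7 + 6 + 8 + 8 = 90.
⌈90 / 20⌉ = 5.

5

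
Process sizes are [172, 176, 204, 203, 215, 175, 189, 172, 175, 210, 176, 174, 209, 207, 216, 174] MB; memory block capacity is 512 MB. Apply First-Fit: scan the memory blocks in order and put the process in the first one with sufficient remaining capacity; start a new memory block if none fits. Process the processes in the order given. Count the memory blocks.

172 MB → memory block 1 (remaining 340 MB)
176 MB → memory block 1 (remaining 164 MB)
204 MB → memory block 2 (remaining 308 MB)
203 MB → memory block 2 (remaining 105 MB)
215 MB → memory block 3 (remaining 297 MB)
175 MB → memory block 3 (remaining 122 MB)
189 MB → memory block 4 (remaining 323 MB)
172 MB → memory block 4 (remaining 151 MB)
175 MB → memory block 5 (remaining 337 MB)
210 MB → memory block 5 (remaining 127 MB)
176 MB → memory block 6 (remaining 336 MB)
174 MB → memory block 6 (remaining 162 MB)
209 MB → memory block 7 (remaining 303 MB)
207 MB → memory block 7 (remaining 96 MB)
216 MB → memory block 8 (remaining 296 MB)
174 MB → memory block 8 (remaining 122 MB)
Final memory blocks: [172,176] [204,203] [215,175] [189,172] [175,210] [176,174] [209,207] [216,174].

8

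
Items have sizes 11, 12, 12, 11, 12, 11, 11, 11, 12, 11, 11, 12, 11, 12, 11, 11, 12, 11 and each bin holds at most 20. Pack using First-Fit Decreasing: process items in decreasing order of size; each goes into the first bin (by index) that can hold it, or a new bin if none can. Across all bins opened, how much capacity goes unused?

155

Sorted descending: 12, 12, 12, 12, 12, 12, 12, 11, 11, 11, 11, 11, 11, 11, 11, 11, 11, 11.
12 → bin 1 (remaining 8)
12 → bin 2 (remaining 8)
12 → bin 3 (remaining 8)
12 → bin 4 (remaining 8)
12 → bin 5 (remaining 8)
12 → bin 6 (remaining 8)
12 → bin 7 (remaining 8)
11 → bin 8 (remaining 9)
11 → bin 9 (remaining 9)
11 → bin 10 (remaining 9)
11 → bin 11 (remaining 9)
11 → bin 12 (remaining 9)
11 → bin 13 (remaining 9)
11 → bin 14 (remaining 9)
11 → bin 15 (remaining 9)
11 → bin 16 (remaining 9)
11 → bin 17 (remaining 9)
11 → bin 18 (remaining 9)
18 bins × 20 = 360; used 205; unused 155.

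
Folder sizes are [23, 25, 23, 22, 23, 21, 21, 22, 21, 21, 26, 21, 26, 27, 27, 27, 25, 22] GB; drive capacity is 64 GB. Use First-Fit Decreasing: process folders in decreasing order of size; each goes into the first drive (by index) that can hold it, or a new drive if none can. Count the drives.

Sorted descending: 27, 27, 27, 26, 26, 25, 25, 23, 23, 23, 22, 22, 22, 21, 21, 21, 21, 21.
drive 1: place 27 GB, 37 GB left
drive 1: place 27 GB, 10 GB left
drive 2: place 27 GB, 37 GB left
drive 2: place 26 GB, 11 GB left
drive 3: place 26 GB, 38 GB left
drive 3: place 25 GB, 13 GB left
drive 4: place 25 GB, 39 GB left
drive 4: place 23 GB, 16 GB left
drive 5: place 23 GB, 41 GB left
drive 5: place 23 GB, 18 GB left
drive 6: place 22 GB, 42 GB left
drive 6: place 22 GB, 20 GB left
drive 7: place 22 GB, 42 GB left
drive 7: place 21 GB, 21 GB left
drive 7: place 21 GB, 0 GB left
drive 8: place 21 GB, 43 GB left
drive 8: place 21 GB, 22 GB left
drive 8: place 21 GB, 1 GB left
Final drives: [27,27] [27,26] [26,25] [25,23] [23,23] [22,22] [22,21,21] [21,21,21].

8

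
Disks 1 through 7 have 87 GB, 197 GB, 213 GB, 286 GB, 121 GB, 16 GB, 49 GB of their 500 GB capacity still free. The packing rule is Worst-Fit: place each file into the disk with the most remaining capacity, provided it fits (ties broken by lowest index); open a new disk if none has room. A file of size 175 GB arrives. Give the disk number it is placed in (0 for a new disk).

Disks with room: disk 2 (197 GB), disk 3 (213 GB), disk 4 (286 GB).
Most room is disk 4 with 286 GB free.

4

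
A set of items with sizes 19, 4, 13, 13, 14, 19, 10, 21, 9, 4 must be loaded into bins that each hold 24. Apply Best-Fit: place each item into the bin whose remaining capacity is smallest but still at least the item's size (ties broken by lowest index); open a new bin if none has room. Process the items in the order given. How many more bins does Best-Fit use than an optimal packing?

0

Best-Fit: [19,4] [13,9] [13] [14,10] [19,4] [21] → 6 bins.
Total size 126; any packing needs at least ⌈126/24⌉ = 6 bins.
So 6 is already optimal.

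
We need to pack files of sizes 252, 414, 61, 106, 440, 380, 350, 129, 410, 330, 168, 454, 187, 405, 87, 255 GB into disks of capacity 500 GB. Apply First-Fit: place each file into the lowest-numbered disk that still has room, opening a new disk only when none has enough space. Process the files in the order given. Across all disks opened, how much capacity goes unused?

disk 1: place 252 GB, 248 GB left
disk 2: place 414 GB, 86 GB left
disk 1: place 61 GB, 187 GB left
disk 1: place 106 GB, 81 GB left
disk 3: place 440 GB, 60 GB left
disk 4: place 380 GB, 120 GB left
disk 5: place 350 GB, 150 GB left
disk 5: place 129 GB, 21 GB left
disk 6: place 410 GB, 90 GB left
disk 7: place 330 GB, 170 GB left
disk 7: place 168 GB, 2 GB left
disk 8: place 454 GB, 46 GB left
disk 9: place 187 GB, 313 GB left
disk 10: place 405 GB, 95 GB left
disk 4: place 87 GB, 33 GB left
disk 9: place 255 GB, 58 GB left
10 disks × 500 GB = 5000 GB; used 4428 GB; unused 572 GB.

572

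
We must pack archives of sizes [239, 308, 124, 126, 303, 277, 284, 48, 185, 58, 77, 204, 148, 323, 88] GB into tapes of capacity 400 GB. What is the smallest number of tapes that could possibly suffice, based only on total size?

7 tapes

Total size = 239 + 308 + 124 + 126 + 303 + 277 + 284 + 48 + 185 + 58 + 77 + 204 + 148 + 323 + 88 = 2792 GB.
⌈2792 / 400⌉ = 7.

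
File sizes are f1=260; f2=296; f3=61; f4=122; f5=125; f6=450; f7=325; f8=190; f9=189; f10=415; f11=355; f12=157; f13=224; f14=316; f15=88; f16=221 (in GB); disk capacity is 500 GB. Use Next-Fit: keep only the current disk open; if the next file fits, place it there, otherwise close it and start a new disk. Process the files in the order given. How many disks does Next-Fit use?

11 disks

Put f1 (260 GB) in disk 1; 240 GB remain.
Put f2 (296 GB) in disk 2; 204 GB remain.
Put f3 (61 GB) in disk 2; 143 GB remain.
Put f4 (122 GB) in disk 2; 21 GB remain.
Put f5 (125 GB) in disk 3; 375 GB remain.
Put f6 (450 GB) in disk 4; 50 GB remain.
Put f7 (325 GB) in disk 5; 175 GB remain.
Put f8 (190 GB) in disk 6; 310 GB remain.
Put f9 (189 GB) in disk 6; 121 GB remain.
Put f10 (415 GB) in disk 7; 85 GB remain.
Put f11 (355 GB) in disk 8; 145 GB remain.
Put f12 (157 GB) in disk 9; 343 GB remain.
Put f13 (224 GB) in disk 9; 119 GB remain.
Put f14 (316 GB) in disk 10; 184 GB remain.
Put f15 (88 GB) in disk 10; 96 GB remain.
Put f16 (221 GB) in disk 11; 279 GB remain.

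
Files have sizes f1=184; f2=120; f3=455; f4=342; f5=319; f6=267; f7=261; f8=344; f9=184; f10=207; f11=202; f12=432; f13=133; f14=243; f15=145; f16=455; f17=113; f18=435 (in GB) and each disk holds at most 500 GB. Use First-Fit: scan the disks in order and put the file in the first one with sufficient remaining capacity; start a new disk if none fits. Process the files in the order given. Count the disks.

f1 (184 GB) → disk 1 (remaining 316 GB)
f2 (120 GB) → disk 1 (remaining 196 GB)
f3 (455 GB) → disk 2 (remaining 45 GB)
f4 (342 GB) → disk 3 (remaining 158 GB)
f5 (319 GB) → disk 4 (remaining 181 GB)
f6 (267 GB) → disk 5 (remaining 233 GB)
f7 (261 GB) → disk 6 (remaining 239 GB)
f8 (344 GB) → disk 7 (remaining 156 GB)
f9 (184 GB) → disk 1 (remaining 12 GB)
f10 (207 GB) → disk 5 (remaining 26 GB)
f11 (202 GB) → disk 6 (remaining 37 GB)
f12 (432 GB) → disk 8 (remaining 68 GB)
f13 (133 GB) → disk 3 (remaining 25 GB)
f14 (243 GB) → disk 9 (remaining 257 GB)
f15 (145 GB) → disk 4 (remaining 36 GB)
f16 (455 GB) → disk 10 (remaining 45 GB)
f17 (113 GB) → disk 7 (remaining 43 GB)
f18 (435 GB) → disk 11 (remaining 65 GB)

11 disks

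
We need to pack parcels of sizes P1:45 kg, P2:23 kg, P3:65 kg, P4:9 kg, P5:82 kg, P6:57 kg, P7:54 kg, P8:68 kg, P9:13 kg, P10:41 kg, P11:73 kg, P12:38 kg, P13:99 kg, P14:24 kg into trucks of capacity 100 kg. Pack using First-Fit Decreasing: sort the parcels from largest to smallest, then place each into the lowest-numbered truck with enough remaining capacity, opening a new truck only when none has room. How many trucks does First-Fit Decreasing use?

Sorted descending: 99, 82, 73, 68, 65, 57, 54, 45, 41, 38, 24, 23, 13, 9.
truck 1: place 99 kg, 1 kg left
truck 2: place 82 kg, 18 kg left
truck 3: place 73 kg, 27 kg left
truck 4: place 68 kg, 32 kg left
truck 5: place 65 kg, 35 kg left
truck 6: place 57 kg, 43 kg left
truck 7: place 54 kg, 46 kg left
truck 7: place 45 kg, 1 kg left
truck 6: place 41 kg, 2 kg left
truck 8: place 38 kg, 62 kg left
truck 3: place 24 kg, 3 kg left
truck 4: place 23 kg, 9 kg left
truck 2: place 13 kg, 5 kg left
truck 4: place 9 kg, 0 kg left
Final trucks: [99] [82,13] [73,24] [68,23,9] [65] [57,41] [54,45] [38].

8 trucks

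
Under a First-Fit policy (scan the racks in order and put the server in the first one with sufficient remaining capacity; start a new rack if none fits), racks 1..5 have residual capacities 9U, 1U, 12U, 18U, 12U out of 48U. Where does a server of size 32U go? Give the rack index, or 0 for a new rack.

0

No rack has ≥ 32U free, so a new rack is opened.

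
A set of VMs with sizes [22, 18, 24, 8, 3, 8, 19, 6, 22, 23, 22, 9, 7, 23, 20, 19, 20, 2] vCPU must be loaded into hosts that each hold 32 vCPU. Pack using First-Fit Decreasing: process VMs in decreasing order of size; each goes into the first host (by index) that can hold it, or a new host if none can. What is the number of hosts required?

Sorted descending: 24, 23, 23, 22, 22, 22, 20, 20, 19, 19, 18, 9, 8, 8, 7, 6, 3, 2.
Put 24 vCPU in host 1; 8 vCPU remain.
Put 23 vCPU in host 2; 9 vCPU remain.
Put 23 vCPU in host 3; 9 vCPU remain.
Put 22 vCPU in host 4; 10 vCPU remain.
Put 22 vCPU in host 5; 10 vCPU remain.
Put 22 vCPU in host 6; 10 vCPU remain.
Put 20 vCPU in host 7; 12 vCPU remain.
Put 20 vCPU in host 8; 12 vCPU remain.
Put 19 vCPU in host 9; 13 vCPU remain.
Put 19 vCPU in host 10; 13 vCPU remain.
Put 18 vCPU in host 11; 14 vCPU remain.
Put 9 vCPU in host 2; 0 vCPU remain.
Put 8 vCPU in host 1; 0 vCPU remain.
Put 8 vCPU in host 3; 1 vCPU remain.
Put 7 vCPU in host 4; 3 vCPU remain.
Put 6 vCPU in host 5; 4 vCPU remain.
Put 3 vCPU in host 4; 0 vCPU remain.
Put 2 vCPU in host 5; 2 vCPU remain.
Final hosts: [24,8] [23,9] [23,8] [22,7,3] [22,6,2] [22] [20] [20] [19] [19] [18].

11 hosts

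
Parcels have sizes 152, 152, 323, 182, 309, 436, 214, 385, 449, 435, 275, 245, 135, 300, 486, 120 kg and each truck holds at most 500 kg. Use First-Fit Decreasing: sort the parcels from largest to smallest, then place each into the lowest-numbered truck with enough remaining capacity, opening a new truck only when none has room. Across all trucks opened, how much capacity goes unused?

402

Sorted descending: 486, 449, 436, 435, 385, 323, 309, 300, 275, 245, 214, 182, 152, 152, 135, 120.
Put 486 kg in truck 1; 14 kg remain.
Put 449 kg in truck 2; 51 kg remain.
Put 436 kg in truck 3; 64 kg remain.
Put 435 kg in truck 4; 65 kg remain.
Put 385 kg in truck 5; 115 kg remain.
Put 323 kg in truck 6; 177 kg remain.
Put 309 kg in truck 7; 191 kg remain.
Put 300 kg in truck 8; 200 kg remain.
Put 275 kg in truck 9; 225 kg remain.
Put 245 kg in truck 10; 255 kg remain.
Put 214 kg in truck 9; 11 kg remain.
Put 182 kg in truck 7; 9 kg remain.
Put 152 kg in truck 6; 25 kg remain.
Put 152 kg in truck 8; 48 kg remain.
Put 135 kg in truck 10; 120 kg remain.
Put 120 kg in truck 10; 0 kg remain.
10 trucks × 500 kg = 5000 kg; used 4598 kg; unused 402 kg.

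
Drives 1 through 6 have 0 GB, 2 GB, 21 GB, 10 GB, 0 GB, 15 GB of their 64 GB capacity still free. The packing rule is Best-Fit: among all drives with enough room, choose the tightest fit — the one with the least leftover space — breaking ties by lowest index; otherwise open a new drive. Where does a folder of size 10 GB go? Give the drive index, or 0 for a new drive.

Drives with room: drive 3 (21 GB), drive 4 (10 GB), drive 6 (15 GB).
Tightest fit is drive 4 with 10 GB free.

4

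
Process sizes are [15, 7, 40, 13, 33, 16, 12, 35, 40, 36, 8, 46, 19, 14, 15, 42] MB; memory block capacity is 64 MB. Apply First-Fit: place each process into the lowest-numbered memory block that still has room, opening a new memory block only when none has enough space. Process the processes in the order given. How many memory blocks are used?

Put 15 MB in memory block 1; 49 MB remain.
Put 7 MB in memory block 1; 42 MB remain.
Put 40 MB in memory block 1; 2 MB remain.
Put 13 MB in memory block 2; 51 MB remain.
Put 33 MB in memory block 2; 18 MB remain.
Put 16 MB in memory block 2; 2 MB remain.
Put 12 MB in memory block 3; 52 MB remain.
Put 35 MB in memory block 3; 17 MB remain.
Put 40 MB in memory block 4; 24 MB remain.
Put 36 MB in memory block 5; 28 MB remain.
Put 8 MB in memory block 3; 9 MB remain.
Put 46 MB in memory block 6; 18 MB remain.
Put 19 MB in memory block 4; 5 MB remain.
Put 14 MB in memory block 5; 14 MB remain.
Put 15 MB in memory block 6; 3 MB remain.
Put 42 MB in memory block 7; 22 MB remain.

7 memory blocks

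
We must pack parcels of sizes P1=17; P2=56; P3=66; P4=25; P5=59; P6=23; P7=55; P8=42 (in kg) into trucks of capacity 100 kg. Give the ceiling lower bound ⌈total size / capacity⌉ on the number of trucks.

4 trucks

Total size = 17 + 56 + 66 + 25 + 59 + 23 + 55 + 42 = 343 kg.
⌈343 / 100⌉ = 4.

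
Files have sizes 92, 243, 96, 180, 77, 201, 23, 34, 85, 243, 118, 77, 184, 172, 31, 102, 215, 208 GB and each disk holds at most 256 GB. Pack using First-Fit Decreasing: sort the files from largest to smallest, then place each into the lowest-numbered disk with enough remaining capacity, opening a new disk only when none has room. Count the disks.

Sorted descending: 243, 243, 215, 208, 201, 184, 180, 172, 118, 102, 96, 92, 85, 77, 77, 34, 31, 23.
Put 243 GB in disk 1; 13 GB remain.
Put 243 GB in disk 2; 13 GB remain.
Put 215 GB in disk 3; 41 GB remain.
Put 208 GB in disk 4; 48 GB remain.
Put 201 GB in disk 5; 55 GB remain.
Put 184 GB in disk 6; 72 GB remain.
Put 180 GB in disk 7; 76 GB remain.
Put 172 GB in disk 8; 84 GB remain.
Put 118 GB in disk 9; 138 GB remain.
Put 102 GB in disk 9; 36 GB remain.
Put 96 GB in disk 10; 160 GB remain.
Put 92 GB in disk 10; 68 GB remain.
Put 85 GB in disk 11; 171 GB remain.
Put 77 GB in disk 8; 7 GB remain.
Put 77 GB in disk 11; 94 GB remain.
Put 34 GB in disk 3; 7 GB remain.
Put 31 GB in disk 4; 17 GB remain.
Put 23 GB in disk 5; 32 GB remain.

11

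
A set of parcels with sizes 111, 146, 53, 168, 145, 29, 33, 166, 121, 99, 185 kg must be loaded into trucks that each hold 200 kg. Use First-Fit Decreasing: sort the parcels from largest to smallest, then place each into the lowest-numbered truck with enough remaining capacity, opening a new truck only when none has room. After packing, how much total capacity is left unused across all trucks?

344

Sorted descending: 185, 168, 166, 146, 145, 121, 111, 99, 53, 33, 29.
185 kg → truck 1 (remaining 15 kg)
168 kg → truck 2 (remaining 32 kg)
166 kg → truck 3 (remaining 34 kg)
146 kg → truck 4 (remaining 54 kg)
145 kg → truck 5 (remaining 55 kg)
121 kg → truck 6 (remaining 79 kg)
111 kg → truck 7 (remaining 89 kg)
99 kg → truck 8 (remaining 101 kg)
53 kg → truck 4 (remaining 1 kg)
33 kg → truck 3 (remaining 1 kg)
29 kg → truck 2 (remaining 3 kg)
8 trucks × 200 kg = 1600 kg; used 1256 kg; unused 344 kg.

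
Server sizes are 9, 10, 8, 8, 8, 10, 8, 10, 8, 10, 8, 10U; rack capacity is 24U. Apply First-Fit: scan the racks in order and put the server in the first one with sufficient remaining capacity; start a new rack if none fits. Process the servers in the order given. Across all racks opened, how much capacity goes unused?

Put 9U in rack 1; 15U remain.
Put 10U in rack 1; 5U remain.
Put 8U in rack 2; 16U remain.
Put 8U in rack 2; 8U remain.
Put 8U in rack 2; 0U remain.
Put 10U in rack 3; 14U remain.
Put 8U in rack 3; 6U remain.
Put 10U in rack 4; 14U remain.
Put 8U in rack 4; 6U remain.
Put 10U in rack 5; 14U remain.
Put 8U in rack 5; 6U remain.
Put 10U in rack 6; 14U remain.
6 racks × 24U = 144U; used 107U; unused 37U.

37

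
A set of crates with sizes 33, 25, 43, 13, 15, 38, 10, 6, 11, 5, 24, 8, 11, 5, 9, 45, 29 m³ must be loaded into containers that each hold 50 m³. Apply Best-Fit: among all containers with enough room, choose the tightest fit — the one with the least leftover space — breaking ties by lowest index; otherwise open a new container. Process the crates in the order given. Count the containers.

7

Put 33 m³ in container 1; 17 m³ remain.
Put 25 m³ in container 2; 25 m³ remain.
Put 43 m³ in container 3; 7 m³ remain.
Put 13 m³ in container 1; 4 m³ remain.
Put 15 m³ in container 2; 10 m³ remain.
Put 38 m³ in container 4; 12 m³ remain.
Put 10 m³ in container 2; 0 m³ remain.
Put 6 m³ in container 3; 1 m³ remain.
Put 11 m³ in container 4; 1 m³ remain.
Put 5 m³ in container 5; 45 m³ remain.
Put 24 m³ in container 5; 21 m³ remain.
Put 8 m³ in container 5; 13 m³ remain.
Put 11 m³ in container 5; 2 m³ remain.
Put 5 m³ in container 6; 45 m³ remain.
Put 9 m³ in container 6; 36 m³ remain.
Put 45 m³ in container 7; 5 m³ remain.
Put 29 m³ in container 6; 7 m³ remain.
Final containers: [33,13] [25,15,10] [43,6] [38,11] [5,24,8,11] [5,9,29] [45].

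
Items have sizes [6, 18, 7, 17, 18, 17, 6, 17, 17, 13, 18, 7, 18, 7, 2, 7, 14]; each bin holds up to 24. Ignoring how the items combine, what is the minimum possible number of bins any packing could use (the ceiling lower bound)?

9

Total size = 6 + 18 + 7 + 17 + 18 + 17 + 6 + 17 + 17 + 13 + 18 + 7 + 18 + 7 + 2 + 7 + 14 = 209.
⌈209 / 24⌉ = 9.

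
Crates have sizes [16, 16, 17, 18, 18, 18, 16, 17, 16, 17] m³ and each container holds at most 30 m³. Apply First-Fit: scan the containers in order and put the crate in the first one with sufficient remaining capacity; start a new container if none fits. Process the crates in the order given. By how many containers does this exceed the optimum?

First-Fit: [16] [16] [17] [18] [18] [18] [16] [17] [16] [17] → 10 containers.
10 crates exceed 15 m³ (half the capacity), and no two of those can share a container, so at least 10 containers are needed.
So 10 is already optimal.

0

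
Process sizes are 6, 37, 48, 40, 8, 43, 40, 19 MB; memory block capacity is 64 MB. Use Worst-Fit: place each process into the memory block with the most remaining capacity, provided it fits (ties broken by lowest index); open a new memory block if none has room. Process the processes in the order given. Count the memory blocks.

6 MB → memory block 1 (remaining 58 MB)
37 MB → memory block 1 (remaining 21 MB)
48 MB → memory block 2 (remaining 16 MB)
40 MB → memory block 3 (remaining 24 MB)
8 MB → memory block 3 (remaining 16 MB)
43 MB → memory block 4 (remaining 21 MB)
40 MB → memory block 5 (remaining 24 MB)
19 MB → memory block 5 (remaining 5 MB)
Final memory blocks: [6,37] [48] [40,8] [43] [40,19].

5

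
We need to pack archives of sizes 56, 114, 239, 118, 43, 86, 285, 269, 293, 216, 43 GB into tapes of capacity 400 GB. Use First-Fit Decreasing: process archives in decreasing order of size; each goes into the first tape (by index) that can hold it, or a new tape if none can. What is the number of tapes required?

Sorted descending: 293, 285, 269, 239, 216, 118, 114, 86, 56, 43, 43.
tape 1: place 293 GB, 107 GB left
tape 2: place 285 GB, 115 GB left
tape 3: place 269 GB, 131 GB left
tape 4: place 239 GB, 161 GB left
tape 5: place 216 GB, 184 GB left
tape 3: place 118 GB, 13 GB left
tape 2: place 114 GB, 1 GB left
tape 1: place 86 GB, 21 GB left
tape 4: place 56 GB, 105 GB left
tape 4: place 43 GB, 62 GB left
tape 4: place 43 GB, 19 GB left
Final tapes: [293,86] [285,114] [269,118] [239,56,43,43] [216].

5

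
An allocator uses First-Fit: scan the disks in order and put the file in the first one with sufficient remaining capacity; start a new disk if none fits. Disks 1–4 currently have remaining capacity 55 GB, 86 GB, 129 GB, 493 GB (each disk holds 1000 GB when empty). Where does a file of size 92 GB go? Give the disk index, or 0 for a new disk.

Disks with room: disk 3 (129 GB), disk 4 (493 GB).
The first with room is disk 3.

3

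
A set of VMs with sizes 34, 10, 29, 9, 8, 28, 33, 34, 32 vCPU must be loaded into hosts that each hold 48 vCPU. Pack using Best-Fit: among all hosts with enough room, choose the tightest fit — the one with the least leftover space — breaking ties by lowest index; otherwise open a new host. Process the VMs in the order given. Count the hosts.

6 hosts

34 vCPU → host 1 (remaining 14 vCPU)
10 vCPU → host 1 (remaining 4 vCPU)
29 vCPU → host 2 (remaining 19 vCPU)
9 vCPU → host 2 (remaining 10 vCPU)
8 vCPU → host 2 (remaining 2 vCPU)
28 vCPU → host 3 (remaining 20 vCPU)
33 vCPU → host 4 (remaining 15 vCPU)
34 vCPU → host 5 (remaining 14 vCPU)
32 vCPU → host 6 (remaining 16 vCPU)
Final hosts: [34,10] [29,9,8] [28] [33] [34] [32].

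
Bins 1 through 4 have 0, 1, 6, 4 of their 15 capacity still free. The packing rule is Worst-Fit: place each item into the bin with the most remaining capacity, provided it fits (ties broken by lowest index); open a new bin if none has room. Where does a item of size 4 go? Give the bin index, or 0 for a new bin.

Bins with room: bin 3 (6), bin 4 (4).
Most room is bin 3 with 6 free.

3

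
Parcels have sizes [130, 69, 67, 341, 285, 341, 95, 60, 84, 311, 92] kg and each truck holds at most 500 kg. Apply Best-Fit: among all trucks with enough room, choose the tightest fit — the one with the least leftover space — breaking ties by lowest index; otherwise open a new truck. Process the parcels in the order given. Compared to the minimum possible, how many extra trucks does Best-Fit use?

1

Best-Fit: [130,69,67] [341,95,60] [285] [341,84] [311,92] → 5 trucks.
Total size 1875 kg; any packing needs at least ⌈1875/500⌉ = 4 trucks.
An optimal packing achieves that bound: [341,130] [341,95,60] [311,92,84] [285,69,67] → 4 trucks.
Excess: 5 − 4 = 1.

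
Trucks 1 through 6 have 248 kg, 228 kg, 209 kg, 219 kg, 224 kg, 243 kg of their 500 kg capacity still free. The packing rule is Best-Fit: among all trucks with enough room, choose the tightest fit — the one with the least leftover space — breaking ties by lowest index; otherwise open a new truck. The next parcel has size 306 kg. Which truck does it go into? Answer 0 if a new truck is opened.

0

No truck has ≥ 306 kg free, so a new truck is opened.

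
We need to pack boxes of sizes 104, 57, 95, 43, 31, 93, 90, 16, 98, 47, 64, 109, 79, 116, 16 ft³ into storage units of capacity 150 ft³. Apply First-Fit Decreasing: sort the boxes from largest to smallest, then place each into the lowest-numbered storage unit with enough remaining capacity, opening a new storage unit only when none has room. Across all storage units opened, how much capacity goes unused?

Sorted descending: 116, 109, 104, 98, 95, 93, 90, 79, 64, 57, 47, 43, 31, 16, 16.
storage unit 1: place 116 ft³, 34 ft³ left
storage unit 2: place 109 ft³, 41 ft³ left
storage unit 3: place 104 ft³, 46 ft³ left
storage unit 4: place 98 ft³, 52 ft³ left
storage unit 5: place 95 ft³, 55 ft³ left
storage unit 6: place 93 ft³, 57 ft³ left
storage unit 7: place 90 ft³, 60 ft³ left
storage unit 8: place 79 ft³, 71 ft³ left
storage unit 8: place 64 ft³, 7 ft³ left
storage unit 6: place 57 ft³, 0 ft³ left
storage unit 4: place 47 ft³, 5 ft³ left
storage unit 3: place 43 ft³, 3 ft³ left
storage unit 1: place 31 ft³, 3 ft³ left
storage unit 2: place 16 ft³, 25 ft³ left
storage unit 2: place 16 ft³, 9 ft³ left
8 storage units × 150 ft³ = 1200 ft³; used 1058 ft³; unused 142 ft³.

142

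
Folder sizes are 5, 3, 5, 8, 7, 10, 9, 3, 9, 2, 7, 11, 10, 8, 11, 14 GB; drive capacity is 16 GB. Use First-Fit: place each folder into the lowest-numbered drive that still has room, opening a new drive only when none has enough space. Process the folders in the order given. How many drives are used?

10

Put 5 GB in drive 1; 11 GB remain.
Put 3 GB in drive 1; 8 GB remain.
Put 5 GB in drive 1; 3 GB remain.
Put 8 GB in drive 2; 8 GB remain.
Put 7 GB in drive 2; 1 GB remain.
Put 10 GB in drive 3; 6 GB remain.
Put 9 GB in drive 4; 7 GB remain.
Put 3 GB in drive 1; 0 GB remain.
Put 9 GB in drive 5; 7 GB remain.
Put 2 GB in drive 3; 4 GB remain.
Put 7 GB in drive 4; 0 GB remain.
Put 11 GB in drive 6; 5 GB remain.
Put 10 GB in drive 7; 6 GB remain.
Put 8 GB in drive 8; 8 GB remain.
Put 11 GB in drive 9; 5 GB remain.
Put 14 GB in drive 10; 2 GB remain.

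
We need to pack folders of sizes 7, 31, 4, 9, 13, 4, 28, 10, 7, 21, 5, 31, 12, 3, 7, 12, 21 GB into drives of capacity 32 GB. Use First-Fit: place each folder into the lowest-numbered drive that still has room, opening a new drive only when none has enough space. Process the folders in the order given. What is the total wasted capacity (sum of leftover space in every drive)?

31

drive 1: place 7 GB, 25 GB left
drive 2: place 31 GB, 1 GB left
drive 1: place 4 GB, 21 GB left
drive 1: place 9 GB, 12 GB left
drive 3: place 13 GB, 19 GB left
drive 1: place 4 GB, 8 GB left
drive 4: place 28 GB, 4 GB left
drive 3: place 10 GB, 9 GB left
drive 1: place 7 GB, 1 GB left
drive 5: place 21 GB, 11 GB left
drive 3: place 5 GB, 4 GB left
drive 6: place 31 GB, 1 GB left
drive 7: place 12 GB, 20 GB left
drive 3: place 3 GB, 1 GB left
drive 5: place 7 GB, 4 GB left
drive 7: place 12 GB, 8 GB left
drive 8: place 21 GB, 11 GB left
8 drives × 32 GB = 256 GB; used 225 GB; unused 31 GB.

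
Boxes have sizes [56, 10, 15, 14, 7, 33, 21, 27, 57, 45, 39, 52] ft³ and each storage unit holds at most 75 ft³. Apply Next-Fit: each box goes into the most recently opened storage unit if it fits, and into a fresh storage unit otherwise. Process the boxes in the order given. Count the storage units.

Put 56 ft³ in storage unit 1; 19 ft³ remain.
Put 10 ft³ in storage unit 1; 9 ft³ remain.
Put 15 ft³ in storage unit 2; 60 ft³ remain.
Put 14 ft³ in storage unit 2; 46 ft³ remain.
Put 7 ft³ in storage unit 2; 39 ft³ remain.
Put 33 ft³ in storage unit 2; 6 ft³ remain.
Put 21 ft³ in storage unit 3; 54 ft³ remain.
Put 27 ft³ in storage unit 3; 27 ft³ remain.
Put 57 ft³ in storage unit 4; 18 ft³ remain.
Put 45 ft³ in storage unit 5; 30 ft³ remain.
Put 39 ft³ in storage unit 6; 36 ft³ remain.
Put 52 ft³ in storage unit 7; 23 ft³ remain.
Final storage units: [56,10] [15,14,7,33] [21,27] [57] [45] [39] [52].

7 storage units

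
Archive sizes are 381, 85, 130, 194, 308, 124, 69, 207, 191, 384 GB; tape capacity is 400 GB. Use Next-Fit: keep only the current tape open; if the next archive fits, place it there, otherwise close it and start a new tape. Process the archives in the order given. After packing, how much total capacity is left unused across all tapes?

381 GB → tape 1 (remaining 19 GB)
85 GB → tape 2 (remaining 315 GB)
130 GB → tape 2 (remaining 185 GB)
194 GB → tape 3 (remaining 206 GB)
308 GB → tape 4 (remaining 92 GB)
124 GB → tape 5 (remaining 276 GB)
69 GB → tape 5 (remaining 207 GB)
207 GB → tape 5 (remaining 0 GB)
191 GB → tape 6 (remaining 209 GB)
384 GB → tape 7 (remaining 16 GB)
7 tapes × 400 GB = 2800 GB; used 2073 GB; unused 727 GB.

727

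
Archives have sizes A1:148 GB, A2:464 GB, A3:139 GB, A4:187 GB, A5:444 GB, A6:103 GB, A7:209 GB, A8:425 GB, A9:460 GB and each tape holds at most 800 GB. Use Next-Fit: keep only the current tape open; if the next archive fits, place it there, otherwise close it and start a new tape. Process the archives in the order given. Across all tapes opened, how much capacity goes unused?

A1 (148 GB) → tape 1 (remaining 652 GB)
A2 (464 GB) → tape 1 (remaining 188 GB)
A3 (139 GB) → tape 1 (remaining 49 GB)
A4 (187 GB) → tape 2 (remaining 613 GB)
A5 (444 GB) → tape 2 (remaining 169 GB)
A6 (103 GB) → tape 2 (remaining 66 GB)
A7 (209 GB) → tape 3 (remaining 591 GB)
A8 (425 GB) → tape 3 (remaining 166 GB)
A9 (460 GB) → tape 4 (remaining 340 GB)
4 tapes × 800 GB = 3200 GB; used 2579 GB; unused 621 GB.

621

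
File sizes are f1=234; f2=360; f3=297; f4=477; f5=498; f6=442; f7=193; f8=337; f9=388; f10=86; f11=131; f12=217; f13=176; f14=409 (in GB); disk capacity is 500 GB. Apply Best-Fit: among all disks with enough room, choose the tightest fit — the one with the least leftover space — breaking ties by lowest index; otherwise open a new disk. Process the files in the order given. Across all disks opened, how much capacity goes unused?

disk 1: place f1 (234 GB), 266 GB left
disk 2: place f2 (360 GB), 140 GB left
disk 3: place f3 (297 GB), 203 GB left
disk 4: place f4 (477 GB), 23 GB left
disk 5: place f5 (498 GB), 2 GB left
disk 6: place f6 (442 GB), 58 GB left
disk 3: place f7 (193 GB), 10 GB left
disk 7: place f8 (337 GB), 163 GB left
disk 8: place f9 (388 GB), 112 GB left
disk 8: place f10 (86 GB), 26 GB left
disk 2: place f11 (131 GB), 9 GB left
disk 1: place f12 (217 GB), 49 GB left
disk 9: place f13 (176 GB), 324 GB left
disk 10: place f14 (409 GB), 91 GB left
10 disks × 500 GB = 5000 GB; used 4245 GB; unused 755 GB.

755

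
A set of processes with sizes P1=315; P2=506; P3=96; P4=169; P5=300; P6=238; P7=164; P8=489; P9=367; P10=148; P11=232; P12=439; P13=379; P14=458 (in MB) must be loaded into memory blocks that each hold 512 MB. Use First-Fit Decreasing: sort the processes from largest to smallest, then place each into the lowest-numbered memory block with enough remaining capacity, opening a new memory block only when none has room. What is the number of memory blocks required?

Sorted descending: 506, 489, 458, 439, 379, 367, 315, 300, 238, 232, 169, 164, 148, 96.
Put 506 MB in memory block 1; 6 MB remain.
Put 489 MB in memory block 2; 23 MB remain.
Put 458 MB in memory block 3; 54 MB remain.
Put 439 MB in memory block 4; 73 MB remain.
Put 379 MB in memory block 5; 133 MB remain.
Put 367 MB in memory block 6; 145 MB remain.
Put 315 MB in memory block 7; 197 MB remain.
Put 300 MB in memory block 8; 212 MB remain.
Put 238 MB in memory block 9; 274 MB remain.
Put 232 MB in memory block 9; 42 MB remain.
Put 169 MB in memory block 7; 28 MB remain.
Put 164 MB in memory block 8; 48 MB remain.
Put 148 MB in memory block 10; 364 MB remain.
Put 96 MB in memory block 5; 37 MB remain.

10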